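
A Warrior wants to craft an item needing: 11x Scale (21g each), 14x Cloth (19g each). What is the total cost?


Cost breakdown:
  Scale: 11 * 21 = 231
  Cloth: 14 * 19 = 266
Total = 231 + 266 = 497

497 gold


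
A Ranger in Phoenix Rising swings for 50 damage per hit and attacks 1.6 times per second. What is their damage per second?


DPS = damage * attack_speed
= 50 * 1.6
= 80.0

80.0 DPS


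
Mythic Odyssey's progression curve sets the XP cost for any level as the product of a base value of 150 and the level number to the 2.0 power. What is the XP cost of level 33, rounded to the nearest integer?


XP = 150 * level^2.0
Substitute level = 33:
XP = 150 * 33^2.0
= 150 * 1089.0
= 163350

163350 XP


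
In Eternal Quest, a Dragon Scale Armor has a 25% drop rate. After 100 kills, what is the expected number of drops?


Expected drops = kills * (drop_rate / 100)
= 100 * (25 / 100)
= 100 * 0.25
= 25.0

25.0 drops


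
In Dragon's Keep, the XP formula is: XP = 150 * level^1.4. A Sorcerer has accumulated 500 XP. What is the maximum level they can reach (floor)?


XP = 150 * level^1.4, so level = (XP / 150)^(1/1.4)
= (500 / 150)^(1/1.4)
= 3.3333^0.7143
= 2.3631
Floor: level = 2

level 2


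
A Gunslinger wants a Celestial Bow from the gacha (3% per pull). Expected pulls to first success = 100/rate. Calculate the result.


Expected pulls for a geometric distribution = 1/p = 100 / rate%
= 100 / 3
= 33.33

33.33 pulls


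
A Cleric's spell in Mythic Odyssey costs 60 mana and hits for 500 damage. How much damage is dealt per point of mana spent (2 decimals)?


Efficiency = damage / mana
= 500 / 60
= 8.33

8.33 dmg/mana


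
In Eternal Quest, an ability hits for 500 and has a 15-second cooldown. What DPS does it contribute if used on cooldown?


DPS = damage / cooldown
= 500 / 15
= 33.33

33.33 DPS


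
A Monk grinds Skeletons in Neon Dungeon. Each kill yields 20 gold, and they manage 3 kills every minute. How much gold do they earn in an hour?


Gold per minute = 20 * 3 = 60
Gold per hour = 60 * 60 = 3600

3600 gold/hour


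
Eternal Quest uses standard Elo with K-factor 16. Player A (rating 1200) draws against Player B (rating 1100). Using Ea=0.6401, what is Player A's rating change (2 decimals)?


Elo update: delta = K * (S - Ea), where S = 0.5 (draws)
S - Ea = 0.5 - 0.6401 = -0.1401
Rating change = 16 * -0.1401
= -2.24

-2.24 rating points


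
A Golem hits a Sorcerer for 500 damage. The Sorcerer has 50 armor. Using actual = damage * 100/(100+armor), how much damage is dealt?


actual = 500 * 100 / (100 + 50)
= 500 * 100 / 150
= 50000 / 150
= 333.33

333.33 damage


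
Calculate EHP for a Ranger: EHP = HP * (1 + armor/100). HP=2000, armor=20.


EHP = 2000 * (1 + 20/100)
= 2000 * (1 + 0.2)
= 2000 * 1.2
= 2400.0

2400.0 EHP


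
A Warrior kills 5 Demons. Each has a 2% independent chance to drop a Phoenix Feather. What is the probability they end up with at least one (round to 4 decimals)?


P(at least one) = 1 - P(none) = 1 - (1-p)^n
p = 2/100 = 0.02
1 - p = 0.98
(1 - p)^5 = 0.98^5 = 0.903921
P(at least one) = 1 - 0.903921 = 0.0961

0.0961


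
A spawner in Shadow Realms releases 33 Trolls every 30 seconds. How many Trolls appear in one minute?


Spawns per minute = count * (60 / interval)
= 33 * (60 / 30)
= 33 * 2.0
= 66.0

66.0 per minute


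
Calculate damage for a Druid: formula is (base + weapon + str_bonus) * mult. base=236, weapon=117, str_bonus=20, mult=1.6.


Sum base + weapon + str = 236 + 117 + 20 = 373
Multiply by 1.6:
373 * 1.6 = 596.8

596.8 damage


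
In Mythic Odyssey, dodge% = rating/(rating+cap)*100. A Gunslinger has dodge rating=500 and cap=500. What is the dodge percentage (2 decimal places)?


dodge% = 500 / (500 + 500) * 100
= 500 / 1000 * 100
= 0.5 * 100
= 50.00%

50.00%


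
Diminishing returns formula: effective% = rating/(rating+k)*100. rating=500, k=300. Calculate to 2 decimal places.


effective% = rating / (rating + k) * 100
= 500 / (500 + 300) * 100
= 500 / 800 * 100
= 0.625 * 100
= 62.50%

62.50%


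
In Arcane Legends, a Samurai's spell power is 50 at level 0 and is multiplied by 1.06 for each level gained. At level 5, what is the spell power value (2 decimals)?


value = base * growth^level
= 50 * 1.06^5
= 50 * 1.338226
= 66.91

66.91 spell power


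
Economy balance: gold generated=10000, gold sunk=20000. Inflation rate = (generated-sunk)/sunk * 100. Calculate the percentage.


Net gold = 10000 - 20000 = -10000
Inflation rate = net / sunk * 100 = -10000 / 20000 * 100
= -0.5 * 100
= -50.00%

-50.00%


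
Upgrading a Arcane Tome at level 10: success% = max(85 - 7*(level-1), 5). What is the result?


raw_rate = 85 - 7 * (10 - 1)
= 85 - 7 * 9
= 85 - 63
= 22
Apply floor: max(22, 5) = 22%

22%


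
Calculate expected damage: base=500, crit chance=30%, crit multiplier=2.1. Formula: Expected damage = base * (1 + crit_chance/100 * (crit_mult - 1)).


E[dmg] = base * (1 + crit_chance * (crit_mult - 1))
cc as decimal = 30/100 = 0.3
cm - 1 = 2.1 - 1 = 1.1
Bonus factor = 0.3 * 1.1 = 0.33
Total multiplier = 1 + 0.33 = 1.33
Expected damage = 500 * 1.33 = 665.00

665.00 damage


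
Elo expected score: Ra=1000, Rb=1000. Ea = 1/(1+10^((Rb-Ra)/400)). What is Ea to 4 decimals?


Elo expected score: Ea = 1/(1 + 10^((Rb-Ra)/400))
Rb - Ra = 1000 - 1000 = 0
(Rb-Ra)/400 = 0/400 = 0.0
10^0.0 = 1.0
Ea = 1/(1 + 1.0) = 1/2.0 = 0.5000

0.5000


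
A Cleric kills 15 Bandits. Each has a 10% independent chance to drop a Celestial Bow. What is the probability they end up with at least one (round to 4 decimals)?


P(at least one) = 1 - P(none) = 1 - (1-p)^n
p = 10/100 = 0.1
1 - p = 0.9
(1 - p)^15 = 0.9^15 = 0.205891
P(at least one) = 1 - 0.205891 = 0.7941

0.7941


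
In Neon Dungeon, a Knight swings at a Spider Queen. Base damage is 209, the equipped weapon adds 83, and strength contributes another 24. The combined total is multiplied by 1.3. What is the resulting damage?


Sum base + weapon + str = 209 + 83 + 24 = 316
Multiply by 1.3:
316 * 1.3 = 410.8

410.8 damage


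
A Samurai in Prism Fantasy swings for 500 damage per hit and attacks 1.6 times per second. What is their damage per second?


DPS = damage * attack_speed
= 500 * 1.6
= 800.0

800.0 DPS


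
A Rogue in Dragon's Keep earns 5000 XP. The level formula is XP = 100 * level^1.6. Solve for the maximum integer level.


XP = 100 * level^1.6, so level = (XP / 100)^(1/1.6)
= (5000 / 100)^(1/1.6)
= 50.0^0.625
= 11.5307
Floor: level = 11

level 11


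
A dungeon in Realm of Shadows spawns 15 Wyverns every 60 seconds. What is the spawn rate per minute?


Spawns per minute = count * (60 / interval)
= 15 * (60 / 60)
= 15 * 1.0
= 15.0

15.0 per minute


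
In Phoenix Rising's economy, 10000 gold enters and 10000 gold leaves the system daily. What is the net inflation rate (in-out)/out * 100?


Net gold = 10000 - 10000 = 0
Inflation rate = net / sunk * 100 = 0 / 10000 * 100
= 0.0 * 100
= 0.00%

0.00%


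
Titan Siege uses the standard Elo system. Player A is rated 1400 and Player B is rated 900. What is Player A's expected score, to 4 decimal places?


Elo expected score: Ea = 1/(1 + 10^((Rb-Ra)/400))
Rb - Ra = 900 - 1400 = -500
(Rb-Ra)/400 = -500/400 = -1.25
10^-1.25 = 0.056234
Ea = 1/(1 + 0.056234) = 1/1.056234 = 0.9468

0.9468


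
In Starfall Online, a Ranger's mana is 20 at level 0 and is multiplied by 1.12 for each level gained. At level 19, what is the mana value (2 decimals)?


value = base * growth^level
= 20 * 1.12^19
= 20 * 8.612762
= 172.26

172.26 mana


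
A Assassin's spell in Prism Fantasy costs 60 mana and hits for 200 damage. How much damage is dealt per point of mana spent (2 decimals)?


Efficiency = damage / mana
= 200 / 60
= 3.33

3.33 dmg/mana


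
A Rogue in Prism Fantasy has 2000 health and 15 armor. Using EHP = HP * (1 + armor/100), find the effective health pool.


EHP = 2000 * (1 + 15/100)
= 2000 * (1 + 0.15)
= 2000 * 1.15
= 2300.0

2300.0 EHP


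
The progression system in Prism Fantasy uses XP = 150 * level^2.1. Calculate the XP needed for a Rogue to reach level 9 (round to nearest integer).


XP = 150 * level^2.1
Substitute level = 9:
XP = 150 * 9^2.1
= 150 * 100.9042
= 15136

15136 XP


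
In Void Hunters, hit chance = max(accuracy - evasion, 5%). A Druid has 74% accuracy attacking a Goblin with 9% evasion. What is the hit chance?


accuracy - evasion = 74 - 9 = 65
Apply floor: max(65, 5) = 65
Hit chance = 65%

65%


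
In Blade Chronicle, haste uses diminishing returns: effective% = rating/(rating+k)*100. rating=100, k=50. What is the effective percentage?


effective% = rating / (rating + k) * 100
= 100 / (100 + 50) * 100
= 100 / 150 * 100
= 0.666667 * 100
= 66.67%

66.67%


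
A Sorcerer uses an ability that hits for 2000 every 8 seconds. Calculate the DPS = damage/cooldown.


DPS = damage / cooldown
= 2000 / 8
= 250.00

250.00 DPS


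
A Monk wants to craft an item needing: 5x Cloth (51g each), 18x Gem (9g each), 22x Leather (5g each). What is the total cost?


Cost breakdown:
  Cloth: 5 * 51 = 255
  Gem: 18 * 9 = 162
  Leather: 22 * 5 = 110
Total = 255 + 162 + 110 = 527

527 gold


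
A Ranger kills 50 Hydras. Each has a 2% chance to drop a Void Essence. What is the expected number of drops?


Expected drops = kills * (drop_rate / 100)
= 50 * (2 / 100)
= 50 * 0.02
= 1.0

1.0 drops


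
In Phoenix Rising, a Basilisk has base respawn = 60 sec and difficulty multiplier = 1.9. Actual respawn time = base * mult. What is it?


Respawn time = base * multiplier
= 60 * 1.9
= 114.0 seconds

114.0 seconds


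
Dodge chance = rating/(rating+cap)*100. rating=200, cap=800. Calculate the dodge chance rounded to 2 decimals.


dodge% = 200 / (200 + 800) * 100
= 200 / 1000 * 100
= 0.2 * 100
= 20.00%

20.00%


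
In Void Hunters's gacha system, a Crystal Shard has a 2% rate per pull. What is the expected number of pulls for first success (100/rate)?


Expected pulls for a geometric distribution = 1/p = 100 / rate%
= 100 / 2
= 50.0

50.0 pulls


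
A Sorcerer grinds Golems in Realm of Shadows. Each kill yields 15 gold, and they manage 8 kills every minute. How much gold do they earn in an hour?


Gold per minute = 15 * 8 = 120
Gold per hour = 120 * 60 = 7200

7200 gold/hour


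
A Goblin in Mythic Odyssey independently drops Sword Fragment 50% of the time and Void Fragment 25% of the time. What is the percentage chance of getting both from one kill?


For independent events, P(both) = P(A) * P(B)
= 50% * 25%
= 1250 / 100 %
= 12.5%

12.5%


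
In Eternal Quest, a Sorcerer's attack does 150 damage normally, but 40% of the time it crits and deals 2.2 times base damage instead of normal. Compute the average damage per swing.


E[dmg] = base * (1 + crit_chance * (crit_mult - 1))
cc as decimal = 40/100 = 0.4
cm - 1 = 2.2 - 1 = 1.2
Bonus factor = 0.4 * 1.2 = 0.48
Total multiplier = 1 + 0.48 = 1.48
Expected damage = 150 * 1.48 = 222.00

222.00 damage


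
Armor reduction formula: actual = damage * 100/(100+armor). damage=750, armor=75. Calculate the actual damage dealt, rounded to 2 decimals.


actual = 750 * 100 / (100 + 75)
= 750 * 100 / 175
= 75000 / 175
= 428.57

428.57 damage


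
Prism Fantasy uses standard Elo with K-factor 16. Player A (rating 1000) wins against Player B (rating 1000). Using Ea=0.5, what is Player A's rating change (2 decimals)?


Elo update: delta = K * (S - Ea), where S = 1 (wins)
S - Ea = 1 - 0.5 = 0.5
Rating change = 16 * 0.5
= 8.00

8.00 rating points


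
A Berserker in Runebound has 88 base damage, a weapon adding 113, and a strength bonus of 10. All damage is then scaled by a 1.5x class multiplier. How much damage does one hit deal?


Sum base + weapon + str = 88 + 113 + 10 = 211
Multiply by 1.5:
211 * 1.5 = 316.5

316.5 damage


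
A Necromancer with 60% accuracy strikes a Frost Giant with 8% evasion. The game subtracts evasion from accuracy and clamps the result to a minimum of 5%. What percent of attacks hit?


accuracy - evasion = 60 - 8 = 52
Apply floor: max(52, 5) = 52
Hit chance = 52%

52%


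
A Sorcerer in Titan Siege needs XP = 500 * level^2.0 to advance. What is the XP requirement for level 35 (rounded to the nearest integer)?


XP = 500 * level^2.0
Substitute level = 35:
XP = 500 * 35^2.0
= 500 * 1225.0
= 612500

612500 XP


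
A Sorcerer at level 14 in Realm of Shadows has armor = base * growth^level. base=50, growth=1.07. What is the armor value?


value = base * growth^level
= 50 * 1.07^14
= 50 * 2.578534
= 128.93

128.93 armor


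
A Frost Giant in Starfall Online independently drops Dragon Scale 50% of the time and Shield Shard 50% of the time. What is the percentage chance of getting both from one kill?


For independent events, P(both) = P(A) * P(B)
= 50% * 50%
= 2500 / 100 %
= 25.0%

25.0%


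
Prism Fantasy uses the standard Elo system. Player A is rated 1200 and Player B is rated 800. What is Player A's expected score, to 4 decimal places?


Elo expected score: Ea = 1/(1 + 10^((Rb-Ra)/400))
Rb - Ra = 800 - 1200 = -400
(Rb-Ra)/400 = -400/400 = -1.0
10^-1.0 = 0.1
Ea = 1/(1 + 0.1) = 1/1.1 = 0.9091

0.9091


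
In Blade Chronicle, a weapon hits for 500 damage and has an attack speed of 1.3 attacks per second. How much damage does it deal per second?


DPS = damage * attack_speed
= 500 * 1.3
= 650.0

650.0 DPS


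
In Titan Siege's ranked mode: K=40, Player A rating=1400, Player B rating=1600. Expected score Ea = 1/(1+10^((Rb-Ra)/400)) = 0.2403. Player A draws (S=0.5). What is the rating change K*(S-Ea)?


Elo update: delta = K * (S - Ea), where S = 0.5 (draws)
S - Ea = 0.5 - 0.2403 = 0.2597
Rating change = 40 * 0.2597
= 10.39

10.39 rating points


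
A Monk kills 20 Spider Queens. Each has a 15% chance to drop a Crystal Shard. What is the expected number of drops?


Expected drops = kills * (drop_rate / 100)
= 20 * (15 / 100)
= 20 * 0.15
= 3.0

3.0 drops


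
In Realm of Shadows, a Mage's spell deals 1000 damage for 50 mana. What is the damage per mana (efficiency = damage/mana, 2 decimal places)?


Efficiency = damage / mana
= 1000 / 50
= 20.00

20.00 dmg/mana


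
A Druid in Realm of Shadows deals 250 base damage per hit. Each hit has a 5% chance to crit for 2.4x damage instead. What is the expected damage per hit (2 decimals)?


E[dmg] = base * (1 + crit_chance * (crit_mult - 1))
cc as decimal = 5/100 = 0.05
cm - 1 = 2.4 - 1 = 1.4
Bonus factor = 0.05 * 1.4 = 0.07
Total multiplier = 1 + 0.07 = 1.07
Expected damage = 250 * 1.07 = 267.50

267.50 damage


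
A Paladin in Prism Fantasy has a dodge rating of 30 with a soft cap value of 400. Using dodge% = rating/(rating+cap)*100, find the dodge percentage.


dodge% = 30 / (30 + 400) * 100
= 30 / 430 * 100
= 0.069767 * 100
= 6.98%

6.98%


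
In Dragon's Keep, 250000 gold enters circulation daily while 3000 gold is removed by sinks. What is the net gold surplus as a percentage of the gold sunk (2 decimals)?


Net gold = 250000 - 3000 = 247000
Inflation rate = net / sunk * 100 = 247000 / 3000 * 100
= 82.333333 * 100
= 8233.33%

8233.33%


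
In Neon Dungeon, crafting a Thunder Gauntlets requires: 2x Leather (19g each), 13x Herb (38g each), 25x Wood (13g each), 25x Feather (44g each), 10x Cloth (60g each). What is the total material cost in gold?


Cost breakdown:
  Leather: 2 * 19 = 38
  Herb: 13 * 38 = 494
  Wood: 25 * 13 = 325
  Feather: 25 * 44 = 1100
  Cloth: 10 * 60 = 600
Total = 38 + 494 + 325 + 1100 + 600 = 2557

2557 gold


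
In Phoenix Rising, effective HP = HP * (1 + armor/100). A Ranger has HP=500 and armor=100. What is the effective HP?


EHP = 500 * (1 + 100/100)
= 500 * (1 + 1.0)
= 500 * 2.0
= 1000.0

1000.0 EHP


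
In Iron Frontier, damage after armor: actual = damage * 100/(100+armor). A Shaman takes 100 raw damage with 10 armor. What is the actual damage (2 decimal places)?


actual = 100 * 100 / (100 + 10)
= 100 * 100 / 110
= 10000 / 110
= 90.91

90.91 damage


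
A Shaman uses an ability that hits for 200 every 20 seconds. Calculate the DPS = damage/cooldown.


DPS = damage / cooldown
= 200 / 20
= 10.00

10.00 DPS


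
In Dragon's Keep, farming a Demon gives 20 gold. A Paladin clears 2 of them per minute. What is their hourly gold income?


Gold per minute = 20 * 2 = 40
Gold per hour = 40 * 60 = 2400

2400 gold/hour


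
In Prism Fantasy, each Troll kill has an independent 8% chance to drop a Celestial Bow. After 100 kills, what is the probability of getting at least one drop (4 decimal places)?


P(at least one) = 1 - P(none) = 1 - (1-p)^n
p = 8/100 = 0.08
1 - p = 0.92
(1 - p)^100 = 0.92^100 = 0.000239
P(at least one) = 1 - 0.000239 = 0.9998

0.9998


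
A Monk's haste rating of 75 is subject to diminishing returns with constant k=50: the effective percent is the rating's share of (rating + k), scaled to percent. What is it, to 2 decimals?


effective% = rating / (rating + k) * 100
= 75 / (75 + 50) * 100
= 75 / 125 * 100
= 0.6 * 100
= 60.00%

60.00%


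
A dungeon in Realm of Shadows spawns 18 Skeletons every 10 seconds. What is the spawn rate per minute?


Spawns per minute = count * (60 / interval)
= 18 * (60 / 10)
= 18 * 6.0
= 108.0

108.0 per minute


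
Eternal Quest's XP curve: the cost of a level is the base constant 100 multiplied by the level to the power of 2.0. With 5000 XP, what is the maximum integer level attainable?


XP = 100 * level^2.0, so level = (XP / 100)^(1/2.0)
= (5000 / 100)^(1/2.0)
= 50.0^0.5
= 7.0711
Floor: level = 7

level 7


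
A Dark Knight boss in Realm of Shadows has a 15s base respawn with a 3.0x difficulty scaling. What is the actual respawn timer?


Respawn time = base * multiplier
= 15 * 3.0
= 45.0 seconds

45.0 seconds


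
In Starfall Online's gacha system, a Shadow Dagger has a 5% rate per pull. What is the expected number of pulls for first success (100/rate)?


Expected pulls for a geometric distribution = 1/p = 100 / rate%
= 100 / 5
= 20.0

20.0 pulls


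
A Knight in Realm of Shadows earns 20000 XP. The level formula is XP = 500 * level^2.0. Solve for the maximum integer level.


XP = 500 * level^2.0, so level = (XP / 500)^(1/2.0)
= (20000 / 500)^(1/2.0)
= 40.0^0.5
= 6.3246
Floor: level = 6

level 6


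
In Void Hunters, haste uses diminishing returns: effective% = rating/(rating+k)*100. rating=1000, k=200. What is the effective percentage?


effective% = rating / (rating + k) * 100
= 1000 / (1000 + 200) * 100
= 1000 / 1200 * 100
= 0.833333 * 100
= 83.33%

83.33%


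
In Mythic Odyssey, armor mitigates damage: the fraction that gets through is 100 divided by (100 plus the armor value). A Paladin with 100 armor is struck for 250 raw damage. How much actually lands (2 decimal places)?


actual = 250 * 100 / (100 + 100)
= 250 * 100 / 200
= 25000 / 200
= 125.00

125.00 damage


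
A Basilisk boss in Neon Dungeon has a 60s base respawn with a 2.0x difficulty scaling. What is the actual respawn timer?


Respawn time = base * multiplier
= 60 * 2.0
= 120.0 seconds

120.0 seconds


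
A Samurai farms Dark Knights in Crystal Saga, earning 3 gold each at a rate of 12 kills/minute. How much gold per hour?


Gold per minute = 3 * 12 = 36
Gold per hour = 36 * 60 = 2160

2160 gold/hour


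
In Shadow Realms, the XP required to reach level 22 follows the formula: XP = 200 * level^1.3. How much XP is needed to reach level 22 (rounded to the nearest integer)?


XP = 200 * level^1.3
Substitute level = 22:
XP = 200 * 22^1.3
= 200 * 55.6096
= 11122

11122 XP


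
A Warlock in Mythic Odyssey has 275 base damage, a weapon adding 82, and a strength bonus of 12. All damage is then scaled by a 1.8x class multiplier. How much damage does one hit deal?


Sum base + weapon + str = 275 + 82 + 12 = 369
Multiply by 1.8:
369 * 1.8 = 664.2

664.2 damage


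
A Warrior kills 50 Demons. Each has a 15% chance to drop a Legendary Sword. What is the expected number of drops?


Expected drops = kills * (drop_rate / 100)
= 50 * (15 / 100)
= 50 * 0.15
= 7.5

7.5 drops


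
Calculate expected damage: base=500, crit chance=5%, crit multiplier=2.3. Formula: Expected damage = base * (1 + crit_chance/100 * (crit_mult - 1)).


E[dmg] = base * (1 + crit_chance * (crit_mult - 1))
cc as decimal = 5/100 = 0.05
cm - 1 = 2.3 - 1 = 1.3
Bonus factor = 0.05 * 1.3 = 0.065
Total multiplier = 1 + 0.065 = 1.065
Expected damage = 500 * 1.065 = 532.50

532.50 damage


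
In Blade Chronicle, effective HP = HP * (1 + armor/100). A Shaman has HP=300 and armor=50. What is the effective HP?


EHP = 300 * (1 + 50/100)
= 300 * (1 + 0.5)
= 300 * 1.5
= 450.0

450.0 EHP


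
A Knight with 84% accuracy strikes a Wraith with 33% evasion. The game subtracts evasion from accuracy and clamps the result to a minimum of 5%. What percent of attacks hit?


accuracy - evasion = 84 - 33 = 51
Apply floor: max(51, 5) = 51
Hit chance = 51%

51%


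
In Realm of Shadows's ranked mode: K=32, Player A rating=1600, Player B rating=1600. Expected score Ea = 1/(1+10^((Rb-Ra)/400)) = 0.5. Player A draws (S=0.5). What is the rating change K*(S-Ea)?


Elo update: delta = K * (S - Ea), where S = 0.5 (draws)
S - Ea = 0.5 - 0.5 = 0.0
Rating change = 32 * 0.0
= 0.00

0.00 rating points


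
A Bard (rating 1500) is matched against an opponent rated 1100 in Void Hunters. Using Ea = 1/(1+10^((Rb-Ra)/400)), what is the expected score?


Elo expected score: Ea = 1/(1 + 10^((Rb-Ra)/400))
Rb - Ra = 1100 - 1500 = -400
(Rb-Ra)/400 = -400/400 = -1.0
10^-1.0 = 0.1
Ea = 1/(1 + 0.1) = 1/1.1 = 0.9091

0.9091


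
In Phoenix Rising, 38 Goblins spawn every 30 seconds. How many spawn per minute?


Spawns per minute = count * (60 / interval)
= 38 * (60 / 30)
= 38 * 2.0
= 76.0

76.0 per minute


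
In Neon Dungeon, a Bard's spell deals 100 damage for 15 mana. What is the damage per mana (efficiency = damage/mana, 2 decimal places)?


Efficiency = damage / mana
= 100 / 15
= 6.67

6.67 dmg/mana


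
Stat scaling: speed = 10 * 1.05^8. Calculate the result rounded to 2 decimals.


value = base * growth^level
= 10 * 1.05^8
= 10 * 1.477455
= 14.77

14.77 speed


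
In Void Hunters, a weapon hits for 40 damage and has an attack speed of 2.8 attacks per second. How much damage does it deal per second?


DPS = damage * attack_speed
= 40 * 2.8
= 112.0

112.0 DPS


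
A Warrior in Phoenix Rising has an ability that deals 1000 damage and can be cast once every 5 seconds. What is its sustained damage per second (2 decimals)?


DPS = damage / cooldown
= 1000 / 5
= 200.00

200.00 DPS


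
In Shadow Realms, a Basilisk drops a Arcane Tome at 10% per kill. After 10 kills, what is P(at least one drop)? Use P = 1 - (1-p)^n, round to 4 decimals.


P(at least one) = 1 - P(none) = 1 - (1-p)^n
p = 10/100 = 0.1
1 - p = 0.9
(1 - p)^10 = 0.9^10 = 0.348678
P(at least one) = 1 - 0.348678 = 0.6513

0.6513


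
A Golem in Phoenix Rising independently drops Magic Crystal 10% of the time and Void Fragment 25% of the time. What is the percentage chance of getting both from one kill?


For independent events, P(both) = P(A) * P(B)
= 10% * 25%
= 250 / 100 %
= 2.5%

2.5%


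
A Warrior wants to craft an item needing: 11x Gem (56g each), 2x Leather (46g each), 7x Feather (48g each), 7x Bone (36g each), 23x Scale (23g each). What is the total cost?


Cost breakdown:
  Gem: 11 * 56 = 616
  Leather: 2 * 46 = 92
  Feather: 7 * 48 = 336
  Bone: 7 * 36 = 252
  Scale: 23 * 23 = 529
Total = 616 + 92 + 336 + 252 + 529 = 1825

1825 gold


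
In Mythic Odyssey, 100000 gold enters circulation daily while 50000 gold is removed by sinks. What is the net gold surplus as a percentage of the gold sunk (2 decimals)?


Net gold = 100000 - 50000 = 50000
Inflation rate = net / sunk * 100 = 50000 / 50000 * 100
= 1.0 * 100
= 100.00%

100.00%


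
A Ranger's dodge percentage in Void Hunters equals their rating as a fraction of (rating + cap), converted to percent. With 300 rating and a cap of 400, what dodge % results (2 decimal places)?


dodge% = 300 / (300 + 400) * 100
= 300 / 700 * 100
= 0.428571 * 100
= 42.86%

42.86%


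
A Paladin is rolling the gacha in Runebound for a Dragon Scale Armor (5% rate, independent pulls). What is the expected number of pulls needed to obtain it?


Expected pulls for a geometric distribution = 1/p = 100 / rate%
= 100 / 5
= 20.0

20.0 pulls


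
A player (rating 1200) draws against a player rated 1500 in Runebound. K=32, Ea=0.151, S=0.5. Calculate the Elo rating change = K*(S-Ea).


Elo update: delta = K * (S - Ea), where S = 0.5 (draws)
S - Ea = 0.5 - 0.151 = 0.349
Rating change = 32 * 0.349
= 11.17

11.17 rating points


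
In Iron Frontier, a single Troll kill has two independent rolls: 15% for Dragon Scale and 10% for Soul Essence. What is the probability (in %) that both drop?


For independent events, P(both) = P(A) * P(B)
= 15% * 10%
= 150 / 100 %
= 1.5%

1.5%


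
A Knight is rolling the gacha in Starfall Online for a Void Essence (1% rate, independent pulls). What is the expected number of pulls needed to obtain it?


Expected pulls for a geometric distribution = 1/p = 100 / rate%
= 100 / 1
= 100.0

100.0 pulls


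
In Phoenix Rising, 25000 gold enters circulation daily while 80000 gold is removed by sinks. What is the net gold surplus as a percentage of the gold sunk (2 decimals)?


Net gold = 25000 - 80000 = -55000
Inflation rate = net / sunk * 100 = -55000 / 80000 * 100
= -0.6875 * 100
= -68.75%

-68.75%


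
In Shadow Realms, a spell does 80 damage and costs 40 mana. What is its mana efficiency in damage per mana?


Efficiency = damage / mana
= 80 / 40
= 2.00

2.00 dmg/mana


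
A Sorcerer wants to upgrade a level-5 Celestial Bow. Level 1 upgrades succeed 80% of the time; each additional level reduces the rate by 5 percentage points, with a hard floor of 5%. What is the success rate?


raw_rate = 80 - 5 * (5 - 1)
= 80 - 5 * 4
= 80 - 20
= 60
Apply floor: max(60, 5) = 60%

60%


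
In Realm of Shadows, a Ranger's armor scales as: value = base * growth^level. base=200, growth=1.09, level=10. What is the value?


value = base * growth^level
= 200 * 1.09^10
= 200 * 2.367364
= 473.47

473.47 armor


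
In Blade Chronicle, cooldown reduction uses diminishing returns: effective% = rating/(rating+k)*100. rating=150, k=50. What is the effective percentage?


effective% = rating / (rating + k) * 100
= 150 / (150 + 50) * 100
= 150 / 200 * 100
= 0.75 * 100
= 75.00%

75.00%


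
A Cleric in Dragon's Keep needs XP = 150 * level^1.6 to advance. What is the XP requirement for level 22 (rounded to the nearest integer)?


XP = 150 * level^1.6
Substitute level = 22:
XP = 150 * 22^1.6
= 150 * 140.5647
= 21085

21085 XP


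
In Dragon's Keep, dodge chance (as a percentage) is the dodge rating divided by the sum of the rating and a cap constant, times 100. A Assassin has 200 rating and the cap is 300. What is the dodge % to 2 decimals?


dodge% = 200 / (200 + 300) * 100
= 200 / 500 * 100
= 0.4 * 100
= 40.00%

40.00%


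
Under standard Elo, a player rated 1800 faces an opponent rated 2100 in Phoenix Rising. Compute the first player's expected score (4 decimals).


Elo expected score: Ea = 1/(1 + 10^((Rb-Ra)/400))
Rb - Ra = 2100 - 1800 = 300
(Rb-Ra)/400 = 300/400 = 0.75
10^0.75 = 5.623413
Ea = 1/(1 + 5.623413) = 1/6.623413 = 0.1510

0.1510


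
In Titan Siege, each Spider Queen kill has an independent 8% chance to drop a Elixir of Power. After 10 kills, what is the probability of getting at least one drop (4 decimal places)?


P(at least one) = 1 - P(none) = 1 - (1-p)^n
p = 8/100 = 0.08
1 - p = 0.92
(1 - p)^10 = 0.92^10 = 0.434388
P(at least one) = 1 - 0.434388 = 0.5656

0.5656


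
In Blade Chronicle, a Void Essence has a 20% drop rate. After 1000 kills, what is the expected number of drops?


Expected drops = kills * (drop_rate / 100)
= 1000 * (20 / 100)
= 1000 * 0.2
= 200.0

200.0 drops


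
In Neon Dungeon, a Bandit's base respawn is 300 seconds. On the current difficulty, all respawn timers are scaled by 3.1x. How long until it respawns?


Respawn time = base * multiplier
= 300 * 3.1
= 930.0 seconds

930.0 seconds


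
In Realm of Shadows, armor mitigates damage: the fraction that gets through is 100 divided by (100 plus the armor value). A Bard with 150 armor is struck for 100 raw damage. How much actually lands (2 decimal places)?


actual = 100 * 100 / (100 + 150)
= 100 * 100 / 250
= 10000 / 250
= 40.00

40.00 damage


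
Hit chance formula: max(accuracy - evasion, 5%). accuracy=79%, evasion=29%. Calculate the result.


accuracy - evasion = 79 - 29 = 50
Apply floor: max(50, 5) = 50
Hit chance = 50%

50%


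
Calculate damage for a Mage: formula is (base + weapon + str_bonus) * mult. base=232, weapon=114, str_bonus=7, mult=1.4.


Sum base + weapon + str = 232 + 114 + 7 = 353
Multiply by 1.4:
353 * 1.4 = 494.2

494.2 damage


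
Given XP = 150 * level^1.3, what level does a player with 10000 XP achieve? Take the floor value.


XP = 150 * level^1.3, so level = (XP / 150)^(1/1.3)
= (10000 / 150)^(1/1.3)
= 66.6667^0.7692
= 25.2934
Floor: level = 25

level 25


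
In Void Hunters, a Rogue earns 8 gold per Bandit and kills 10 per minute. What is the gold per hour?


Gold per minute = 8 * 10 = 80
Gold per hour = 80 * 60 = 4800

4800 gold/hour


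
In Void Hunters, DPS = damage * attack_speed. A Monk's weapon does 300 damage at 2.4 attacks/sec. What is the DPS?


DPS = damage * attack_speed
= 300 * 2.4
= 720.0

720.0 DPS


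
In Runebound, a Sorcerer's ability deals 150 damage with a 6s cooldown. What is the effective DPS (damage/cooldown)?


DPS = damage / cooldown
= 150 / 6
= 25.00

25.00 DPS


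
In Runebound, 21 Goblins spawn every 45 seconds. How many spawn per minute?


Spawns per minute = count * (60 / interval)
= 21 * (60 / 45)
= 21 * 1.3333
= 28.0

28.0 per minute


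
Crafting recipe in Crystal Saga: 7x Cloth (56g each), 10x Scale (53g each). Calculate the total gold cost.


Cost breakdown:
  Cloth: 7 * 56 = 392
  Scale: 10 * 53 = 530
Total = 392 + 530 = 922

922 gold


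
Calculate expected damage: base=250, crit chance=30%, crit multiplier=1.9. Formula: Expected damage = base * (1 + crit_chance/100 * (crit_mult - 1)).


E[dmg] = base * (1 + crit_chance * (crit_mult - 1))
cc as decimal = 30/100 = 0.3
cm - 1 = 1.9 - 1 = 0.9
Bonus factor = 0.3 * 0.9 = 0.27
Total multiplier = 1 + 0.27 = 1.27
Expected damage = 250 * 1.27 = 317.50

317.50 damage


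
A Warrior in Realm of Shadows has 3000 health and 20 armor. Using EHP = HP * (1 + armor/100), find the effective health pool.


EHP = 3000 * (1 + 20/100)
= 3000 * (1 + 0.2)
= 3000 * 1.2
= 3600.0

3600.0 EHP


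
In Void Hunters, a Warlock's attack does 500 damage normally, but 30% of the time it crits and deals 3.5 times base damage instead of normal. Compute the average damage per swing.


E[dmg] = base * (1 + crit_chance * (crit_mult - 1))
cc as decimal = 30/100 = 0.3
cm - 1 = 3.5 - 1 = 2.5
Bonus factor = 0.3 * 2.5 = 0.75
Total multiplier = 1 + 0.75 = 1.75
Expected damage = 500 * 1.75 = 875.00

875.00 damage


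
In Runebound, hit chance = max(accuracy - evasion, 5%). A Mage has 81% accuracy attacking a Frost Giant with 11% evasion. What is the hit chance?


accuracy - evasion = 81 - 11 = 70
Apply floor: max(70, 5) = 70
Hit chance = 70%

70%


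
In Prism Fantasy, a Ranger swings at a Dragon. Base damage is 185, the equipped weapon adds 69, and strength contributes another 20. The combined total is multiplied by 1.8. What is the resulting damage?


Sum base + weapon + str = 185 + 69 + 20 = 274
Multiply by 1.8:
274 * 1.8 = 493.2

493.2 damage


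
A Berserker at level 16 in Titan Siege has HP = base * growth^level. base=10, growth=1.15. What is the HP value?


value = base * growth^level
= 10 * 1.15^16
= 10 * 9.357621
= 93.58

93.58 HP


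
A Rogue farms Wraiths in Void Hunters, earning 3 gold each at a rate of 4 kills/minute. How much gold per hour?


Gold per minute = 3 * 4 = 12
Gold per hour = 12 * 60 = 720

720 gold/hour


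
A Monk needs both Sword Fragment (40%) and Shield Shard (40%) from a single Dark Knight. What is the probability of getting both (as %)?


For independent events, P(both) = P(A) * P(B)
= 40% * 40%
= 1600 / 100 %
= 16.0%

16.0%


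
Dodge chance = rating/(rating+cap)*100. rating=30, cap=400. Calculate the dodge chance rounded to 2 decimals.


dodge% = 30 / (30 + 400) * 100
= 30 / 430 * 100
= 0.069767 * 100
= 6.98%

6.98%


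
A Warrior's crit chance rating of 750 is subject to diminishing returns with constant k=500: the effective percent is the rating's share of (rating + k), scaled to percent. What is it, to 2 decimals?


effective% = rating / (rating + k) * 100
= 750 / (750 + 500) * 100
= 750 / 1250 * 100
= 0.6 * 100
= 60.00%

60.00%


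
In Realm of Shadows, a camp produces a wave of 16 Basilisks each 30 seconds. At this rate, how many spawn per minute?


Spawns per minute = count * (60 / interval)
= 16 * (60 / 30)
= 16 * 2.0
= 32.0

32.0 per minute


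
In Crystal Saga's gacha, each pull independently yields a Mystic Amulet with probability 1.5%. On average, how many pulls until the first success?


Expected pulls for a geometric distribution = 1/p = 100 / rate%
= 100 / 1.5
= 66.67

66.67 pulls


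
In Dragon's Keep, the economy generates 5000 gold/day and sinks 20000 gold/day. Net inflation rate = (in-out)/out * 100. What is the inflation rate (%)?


Net gold = 5000 - 20000 = -15000
Inflation rate = net / sunk * 100 = -15000 / 20000 * 100
= -0.75 * 100
= -75.00%

-75.00%


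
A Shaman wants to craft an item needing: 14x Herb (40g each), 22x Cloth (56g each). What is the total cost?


Cost breakdown:
  Herb: 14 * 40 = 560
  Cloth: 22 * 56 = 1232
Total = 560 + 1232 = 1792

1792 gold


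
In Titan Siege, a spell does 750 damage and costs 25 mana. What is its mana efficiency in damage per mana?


Efficiency = damage / mana
= 750 / 25
= 30.00

30.00 dmg/mana


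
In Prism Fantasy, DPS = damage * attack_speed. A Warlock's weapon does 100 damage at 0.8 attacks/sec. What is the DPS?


DPS = damage * attack_speed
= 100 * 0.8
= 80.0

80.0 DPS


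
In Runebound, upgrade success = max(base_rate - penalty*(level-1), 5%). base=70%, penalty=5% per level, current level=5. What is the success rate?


raw_rate = 70 - 5 * (5 - 1)
= 70 - 5 * 4
= 70 - 20
= 50
Apply floor: max(50, 5) = 50%

50%


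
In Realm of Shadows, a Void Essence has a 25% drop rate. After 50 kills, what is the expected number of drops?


Expected drops = kills * (drop_rate / 100)
= 50 * (25 / 100)
= 50 * 0.25
= 12.5

12.5 drops


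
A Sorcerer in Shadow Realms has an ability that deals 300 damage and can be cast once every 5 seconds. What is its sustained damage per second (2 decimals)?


DPS = damage / cooldown
= 300 / 5
= 60.00

60.00 DPS


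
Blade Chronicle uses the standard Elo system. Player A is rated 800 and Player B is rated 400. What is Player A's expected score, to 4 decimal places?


Elo expected score: Ea = 1/(1 + 10^((Rb-Ra)/400))
Rb - Ra = 400 - 800 = -400
(Rb-Ra)/400 = -400/400 = -1.0
10^-1.0 = 0.1
Ea = 1/(1 + 0.1) = 1/1.1 = 0.9091

0.9091


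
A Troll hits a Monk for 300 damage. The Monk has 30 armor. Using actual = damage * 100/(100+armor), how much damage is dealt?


actual = 300 * 100 / (100 + 30)
= 300 * 100 / 130
= 30000 / 130
= 230.77

230.77 damage


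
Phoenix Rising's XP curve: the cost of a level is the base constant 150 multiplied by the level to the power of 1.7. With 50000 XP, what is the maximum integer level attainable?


XP = 150 * level^1.7, so level = (XP / 150)^(1/1.7)
= (50000 / 150)^(1/1.7)
= 333.3333^0.5882
= 30.4822
Floor: level = 30

level 30


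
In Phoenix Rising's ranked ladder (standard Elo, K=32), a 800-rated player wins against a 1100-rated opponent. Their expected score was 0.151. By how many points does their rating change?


Elo update: delta = K * (S - Ea), where S = 1 (wins)
S - Ea = 1 - 0.151 = 0.849
Rating change = 32 * 0.849
= 27.17

27.17 rating points


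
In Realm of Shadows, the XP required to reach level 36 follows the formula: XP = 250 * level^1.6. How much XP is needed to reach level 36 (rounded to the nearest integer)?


XP = 250 * level^1.6
Substitute level = 36:
XP = 250 * 36^1.6
= 250 * 309.0893
= 77272

77272 XP


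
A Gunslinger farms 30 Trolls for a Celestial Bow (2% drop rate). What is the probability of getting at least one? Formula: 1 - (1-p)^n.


P(at least one) = 1 - P(none) = 1 - (1-p)^n
p = 2/100 = 0.02
1 - p = 0.98
(1 - p)^30 = 0.98^30 = 0.545484
P(at least one) = 1 - 0.545484 = 0.4545

0.4545


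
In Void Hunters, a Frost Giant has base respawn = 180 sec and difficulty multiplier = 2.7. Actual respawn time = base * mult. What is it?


Respawn time = base * multiplier
= 180 * 2.7
= 486.0 seconds

486.0 seconds


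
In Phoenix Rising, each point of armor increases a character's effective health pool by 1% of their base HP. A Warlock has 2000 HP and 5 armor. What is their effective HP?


EHP = 2000 * (1 + 5/100)
= 2000 * (1 + 0.05)
= 2000 * 1.05
= 2100.0

2100.0 EHP


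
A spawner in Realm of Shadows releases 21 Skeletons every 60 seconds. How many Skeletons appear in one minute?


Spawns per minute = count * (60 / interval)
= 21 * (60 / 60)
= 21 * 1.0
= 21.0

21.0 per minute


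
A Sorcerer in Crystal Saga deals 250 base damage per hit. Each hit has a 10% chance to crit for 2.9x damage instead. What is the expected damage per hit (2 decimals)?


E[dmg] = base * (1 + crit_chance * (crit_mult - 1))
cc as decimal = 10/100 = 0.1
cm - 1 = 2.9 - 1 = 1.9
Bonus factor = 0.1 * 1.9 = 0.19
Total multiplier = 1 + 0.19 = 1.19
Expected damage = 250 * 1.19 = 297.50

297.50 damage


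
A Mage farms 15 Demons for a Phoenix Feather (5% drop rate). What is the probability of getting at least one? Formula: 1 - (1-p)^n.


P(at least one) = 1 - P(none) = 1 - (1-p)^n
p = 5/100 = 0.05
1 - p = 0.95
(1 - p)^15 = 0.95^15 = 0.463291
P(at least one) = 1 - 0.463291 = 0.5367

0.5367


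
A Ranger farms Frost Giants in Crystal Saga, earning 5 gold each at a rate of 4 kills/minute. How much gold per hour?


Gold per minute = 5 * 4 = 20
Gold per hour = 20 * 60 = 1200

1200 gold/hour


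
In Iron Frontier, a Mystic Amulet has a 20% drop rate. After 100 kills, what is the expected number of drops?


Expected drops = kills * (drop_rate / 100)
= 100 * (20 / 100)
= 100 * 0.2
= 20.0

20.0 drops


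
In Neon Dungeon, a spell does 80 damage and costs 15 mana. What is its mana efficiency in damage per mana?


Efficiency = damage / mana
= 80 / 15
= 5.33

5.33 dmg/mana


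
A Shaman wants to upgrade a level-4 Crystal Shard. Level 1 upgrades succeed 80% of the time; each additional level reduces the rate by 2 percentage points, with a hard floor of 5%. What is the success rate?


raw_rate = 80 - 2 * (4 - 1)
= 80 - 2 * 3
= 80 - 6
= 74
Apply floor: max(74, 5) = 74%

74%


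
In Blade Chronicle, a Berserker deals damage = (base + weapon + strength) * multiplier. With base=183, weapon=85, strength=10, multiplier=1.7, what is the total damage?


Sum base + weapon + str = 183 + 85 + 10 = 278
Multiply by 1.7:
278 * 1.7 = 472.6

472.6 damage


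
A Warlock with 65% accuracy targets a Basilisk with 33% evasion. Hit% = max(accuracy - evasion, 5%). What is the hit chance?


accuracy - evasion = 65 - 33 = 32
Apply floor: max(32, 5) = 32
Hit chance = 32%

32%


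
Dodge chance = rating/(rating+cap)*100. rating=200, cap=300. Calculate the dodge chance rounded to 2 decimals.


dodge% = 200 / (200 + 300) * 100
= 200 / 500 * 100
= 0.4 * 100
= 40.00%

40.00%
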